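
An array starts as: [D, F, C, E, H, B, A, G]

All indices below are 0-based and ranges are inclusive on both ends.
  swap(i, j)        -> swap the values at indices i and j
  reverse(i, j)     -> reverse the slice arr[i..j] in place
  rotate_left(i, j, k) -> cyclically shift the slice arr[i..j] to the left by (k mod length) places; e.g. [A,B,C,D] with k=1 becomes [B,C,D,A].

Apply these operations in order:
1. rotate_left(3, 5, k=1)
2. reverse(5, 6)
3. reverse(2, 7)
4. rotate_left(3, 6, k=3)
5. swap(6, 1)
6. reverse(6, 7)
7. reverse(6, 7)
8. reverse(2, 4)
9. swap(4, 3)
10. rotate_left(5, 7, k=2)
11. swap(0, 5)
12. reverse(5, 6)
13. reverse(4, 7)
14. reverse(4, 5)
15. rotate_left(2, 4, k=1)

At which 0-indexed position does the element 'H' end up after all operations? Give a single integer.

Answer: 7

Derivation:
After 1 (rotate_left(3, 5, k=1)): [D, F, C, H, B, E, A, G]
After 2 (reverse(5, 6)): [D, F, C, H, B, A, E, G]
After 3 (reverse(2, 7)): [D, F, G, E, A, B, H, C]
After 4 (rotate_left(3, 6, k=3)): [D, F, G, H, E, A, B, C]
After 5 (swap(6, 1)): [D, B, G, H, E, A, F, C]
After 6 (reverse(6, 7)): [D, B, G, H, E, A, C, F]
After 7 (reverse(6, 7)): [D, B, G, H, E, A, F, C]
After 8 (reverse(2, 4)): [D, B, E, H, G, A, F, C]
After 9 (swap(4, 3)): [D, B, E, G, H, A, F, C]
After 10 (rotate_left(5, 7, k=2)): [D, B, E, G, H, C, A, F]
After 11 (swap(0, 5)): [C, B, E, G, H, D, A, F]
After 12 (reverse(5, 6)): [C, B, E, G, H, A, D, F]
After 13 (reverse(4, 7)): [C, B, E, G, F, D, A, H]
After 14 (reverse(4, 5)): [C, B, E, G, D, F, A, H]
After 15 (rotate_left(2, 4, k=1)): [C, B, G, D, E, F, A, H]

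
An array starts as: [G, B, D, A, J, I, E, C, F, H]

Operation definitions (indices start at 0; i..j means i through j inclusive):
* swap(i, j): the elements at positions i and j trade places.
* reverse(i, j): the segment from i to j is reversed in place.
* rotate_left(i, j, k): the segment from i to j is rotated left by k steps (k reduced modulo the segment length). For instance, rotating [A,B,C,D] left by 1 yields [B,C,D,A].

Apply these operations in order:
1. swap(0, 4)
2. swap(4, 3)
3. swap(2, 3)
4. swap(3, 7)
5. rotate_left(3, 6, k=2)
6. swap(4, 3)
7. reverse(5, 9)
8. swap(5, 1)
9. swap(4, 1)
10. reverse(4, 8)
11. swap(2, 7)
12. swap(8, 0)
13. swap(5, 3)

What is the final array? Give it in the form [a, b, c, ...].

Answer: [H, I, B, D, A, E, F, G, J, C]

Derivation:
After 1 (swap(0, 4)): [J, B, D, A, G, I, E, C, F, H]
After 2 (swap(4, 3)): [J, B, D, G, A, I, E, C, F, H]
After 3 (swap(2, 3)): [J, B, G, D, A, I, E, C, F, H]
After 4 (swap(3, 7)): [J, B, G, C, A, I, E, D, F, H]
After 5 (rotate_left(3, 6, k=2)): [J, B, G, I, E, C, A, D, F, H]
After 6 (swap(4, 3)): [J, B, G, E, I, C, A, D, F, H]
After 7 (reverse(5, 9)): [J, B, G, E, I, H, F, D, A, C]
After 8 (swap(5, 1)): [J, H, G, E, I, B, F, D, A, C]
After 9 (swap(4, 1)): [J, I, G, E, H, B, F, D, A, C]
After 10 (reverse(4, 8)): [J, I, G, E, A, D, F, B, H, C]
After 11 (swap(2, 7)): [J, I, B, E, A, D, F, G, H, C]
After 12 (swap(8, 0)): [H, I, B, E, A, D, F, G, J, C]
After 13 (swap(5, 3)): [H, I, B, D, A, E, F, G, J, C]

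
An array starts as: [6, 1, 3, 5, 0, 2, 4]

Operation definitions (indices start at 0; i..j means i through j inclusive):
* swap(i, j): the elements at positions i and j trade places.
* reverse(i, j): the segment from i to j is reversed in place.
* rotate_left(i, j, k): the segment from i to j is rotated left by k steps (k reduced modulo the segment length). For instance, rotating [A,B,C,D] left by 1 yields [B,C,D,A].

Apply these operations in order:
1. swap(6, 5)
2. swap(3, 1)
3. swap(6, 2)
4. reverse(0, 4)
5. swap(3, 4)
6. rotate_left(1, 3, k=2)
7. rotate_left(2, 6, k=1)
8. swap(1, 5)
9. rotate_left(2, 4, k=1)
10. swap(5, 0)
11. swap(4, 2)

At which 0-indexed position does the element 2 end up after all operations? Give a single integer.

After 1 (swap(6, 5)): [6, 1, 3, 5, 0, 4, 2]
After 2 (swap(3, 1)): [6, 5, 3, 1, 0, 4, 2]
After 3 (swap(6, 2)): [6, 5, 2, 1, 0, 4, 3]
After 4 (reverse(0, 4)): [0, 1, 2, 5, 6, 4, 3]
After 5 (swap(3, 4)): [0, 1, 2, 6, 5, 4, 3]
After 6 (rotate_left(1, 3, k=2)): [0, 6, 1, 2, 5, 4, 3]
After 7 (rotate_left(2, 6, k=1)): [0, 6, 2, 5, 4, 3, 1]
After 8 (swap(1, 5)): [0, 3, 2, 5, 4, 6, 1]
After 9 (rotate_left(2, 4, k=1)): [0, 3, 5, 4, 2, 6, 1]
After 10 (swap(5, 0)): [6, 3, 5, 4, 2, 0, 1]
After 11 (swap(4, 2)): [6, 3, 2, 4, 5, 0, 1]

Answer: 2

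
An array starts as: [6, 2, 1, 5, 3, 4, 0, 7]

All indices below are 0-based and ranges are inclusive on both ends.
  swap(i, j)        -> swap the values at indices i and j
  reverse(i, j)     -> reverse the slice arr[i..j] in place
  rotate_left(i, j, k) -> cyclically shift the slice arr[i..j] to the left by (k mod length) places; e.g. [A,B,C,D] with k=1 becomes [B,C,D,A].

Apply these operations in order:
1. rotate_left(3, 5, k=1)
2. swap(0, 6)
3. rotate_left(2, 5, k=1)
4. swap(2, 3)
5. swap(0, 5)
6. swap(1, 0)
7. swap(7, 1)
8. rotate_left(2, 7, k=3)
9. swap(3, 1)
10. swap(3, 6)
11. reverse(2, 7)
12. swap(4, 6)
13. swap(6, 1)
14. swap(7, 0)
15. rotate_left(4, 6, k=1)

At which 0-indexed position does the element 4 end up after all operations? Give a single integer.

Answer: 1

Derivation:
After 1 (rotate_left(3, 5, k=1)): [6, 2, 1, 3, 4, 5, 0, 7]
After 2 (swap(0, 6)): [0, 2, 1, 3, 4, 5, 6, 7]
After 3 (rotate_left(2, 5, k=1)): [0, 2, 3, 4, 5, 1, 6, 7]
After 4 (swap(2, 3)): [0, 2, 4, 3, 5, 1, 6, 7]
After 5 (swap(0, 5)): [1, 2, 4, 3, 5, 0, 6, 7]
After 6 (swap(1, 0)): [2, 1, 4, 3, 5, 0, 6, 7]
After 7 (swap(7, 1)): [2, 7, 4, 3, 5, 0, 6, 1]
After 8 (rotate_left(2, 7, k=3)): [2, 7, 0, 6, 1, 4, 3, 5]
After 9 (swap(3, 1)): [2, 6, 0, 7, 1, 4, 3, 5]
After 10 (swap(3, 6)): [2, 6, 0, 3, 1, 4, 7, 5]
After 11 (reverse(2, 7)): [2, 6, 5, 7, 4, 1, 3, 0]
After 12 (swap(4, 6)): [2, 6, 5, 7, 3, 1, 4, 0]
After 13 (swap(6, 1)): [2, 4, 5, 7, 3, 1, 6, 0]
After 14 (swap(7, 0)): [0, 4, 5, 7, 3, 1, 6, 2]
After 15 (rotate_left(4, 6, k=1)): [0, 4, 5, 7, 1, 6, 3, 2]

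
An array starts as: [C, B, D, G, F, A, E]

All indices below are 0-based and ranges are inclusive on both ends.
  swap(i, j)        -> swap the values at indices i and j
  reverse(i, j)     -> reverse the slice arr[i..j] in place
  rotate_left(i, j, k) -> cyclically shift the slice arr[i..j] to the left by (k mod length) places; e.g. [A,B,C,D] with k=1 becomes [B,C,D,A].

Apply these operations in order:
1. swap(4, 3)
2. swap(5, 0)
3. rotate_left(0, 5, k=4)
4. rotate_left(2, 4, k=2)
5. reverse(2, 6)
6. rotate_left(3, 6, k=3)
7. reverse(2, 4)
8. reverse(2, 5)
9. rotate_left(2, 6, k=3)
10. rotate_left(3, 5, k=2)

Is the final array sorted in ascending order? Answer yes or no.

Answer: no

Derivation:
After 1 (swap(4, 3)): [C, B, D, F, G, A, E]
After 2 (swap(5, 0)): [A, B, D, F, G, C, E]
After 3 (rotate_left(0, 5, k=4)): [G, C, A, B, D, F, E]
After 4 (rotate_left(2, 4, k=2)): [G, C, D, A, B, F, E]
After 5 (reverse(2, 6)): [G, C, E, F, B, A, D]
After 6 (rotate_left(3, 6, k=3)): [G, C, E, D, F, B, A]
After 7 (reverse(2, 4)): [G, C, F, D, E, B, A]
After 8 (reverse(2, 5)): [G, C, B, E, D, F, A]
After 9 (rotate_left(2, 6, k=3)): [G, C, F, A, B, E, D]
After 10 (rotate_left(3, 5, k=2)): [G, C, F, E, A, B, D]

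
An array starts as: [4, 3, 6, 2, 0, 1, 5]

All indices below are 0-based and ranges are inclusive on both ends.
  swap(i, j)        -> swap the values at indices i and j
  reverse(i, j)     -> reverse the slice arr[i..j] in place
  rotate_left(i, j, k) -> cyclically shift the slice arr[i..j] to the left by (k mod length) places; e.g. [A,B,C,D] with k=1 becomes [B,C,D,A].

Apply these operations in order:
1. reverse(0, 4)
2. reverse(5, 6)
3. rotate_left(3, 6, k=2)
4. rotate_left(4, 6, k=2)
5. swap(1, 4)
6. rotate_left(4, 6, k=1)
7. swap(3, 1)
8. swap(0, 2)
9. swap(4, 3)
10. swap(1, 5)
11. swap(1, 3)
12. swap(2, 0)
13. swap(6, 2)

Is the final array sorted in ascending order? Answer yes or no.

Answer: yes

Derivation:
After 1 (reverse(0, 4)): [0, 2, 6, 3, 4, 1, 5]
After 2 (reverse(5, 6)): [0, 2, 6, 3, 4, 5, 1]
After 3 (rotate_left(3, 6, k=2)): [0, 2, 6, 5, 1, 3, 4]
After 4 (rotate_left(4, 6, k=2)): [0, 2, 6, 5, 4, 1, 3]
After 5 (swap(1, 4)): [0, 4, 6, 5, 2, 1, 3]
After 6 (rotate_left(4, 6, k=1)): [0, 4, 6, 5, 1, 3, 2]
After 7 (swap(3, 1)): [0, 5, 6, 4, 1, 3, 2]
After 8 (swap(0, 2)): [6, 5, 0, 4, 1, 3, 2]
After 9 (swap(4, 3)): [6, 5, 0, 1, 4, 3, 2]
After 10 (swap(1, 5)): [6, 3, 0, 1, 4, 5, 2]
After 11 (swap(1, 3)): [6, 1, 0, 3, 4, 5, 2]
After 12 (swap(2, 0)): [0, 1, 6, 3, 4, 5, 2]
After 13 (swap(6, 2)): [0, 1, 2, 3, 4, 5, 6]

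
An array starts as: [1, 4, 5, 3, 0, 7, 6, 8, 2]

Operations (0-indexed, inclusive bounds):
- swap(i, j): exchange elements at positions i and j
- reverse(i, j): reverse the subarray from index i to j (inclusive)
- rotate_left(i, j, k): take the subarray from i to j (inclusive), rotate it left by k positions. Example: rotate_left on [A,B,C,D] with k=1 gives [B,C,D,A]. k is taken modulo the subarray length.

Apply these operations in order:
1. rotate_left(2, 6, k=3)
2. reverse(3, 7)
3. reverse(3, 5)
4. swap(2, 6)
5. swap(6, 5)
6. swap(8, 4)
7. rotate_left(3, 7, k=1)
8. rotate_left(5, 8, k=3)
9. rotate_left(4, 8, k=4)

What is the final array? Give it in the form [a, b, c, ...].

After 1 (rotate_left(2, 6, k=3)): [1, 4, 7, 6, 5, 3, 0, 8, 2]
After 2 (reverse(3, 7)): [1, 4, 7, 8, 0, 3, 5, 6, 2]
After 3 (reverse(3, 5)): [1, 4, 7, 3, 0, 8, 5, 6, 2]
After 4 (swap(2, 6)): [1, 4, 5, 3, 0, 8, 7, 6, 2]
After 5 (swap(6, 5)): [1, 4, 5, 3, 0, 7, 8, 6, 2]
After 6 (swap(8, 4)): [1, 4, 5, 3, 2, 7, 8, 6, 0]
After 7 (rotate_left(3, 7, k=1)): [1, 4, 5, 2, 7, 8, 6, 3, 0]
After 8 (rotate_left(5, 8, k=3)): [1, 4, 5, 2, 7, 0, 8, 6, 3]
After 9 (rotate_left(4, 8, k=4)): [1, 4, 5, 2, 3, 7, 0, 8, 6]

Answer: [1, 4, 5, 2, 3, 7, 0, 8, 6]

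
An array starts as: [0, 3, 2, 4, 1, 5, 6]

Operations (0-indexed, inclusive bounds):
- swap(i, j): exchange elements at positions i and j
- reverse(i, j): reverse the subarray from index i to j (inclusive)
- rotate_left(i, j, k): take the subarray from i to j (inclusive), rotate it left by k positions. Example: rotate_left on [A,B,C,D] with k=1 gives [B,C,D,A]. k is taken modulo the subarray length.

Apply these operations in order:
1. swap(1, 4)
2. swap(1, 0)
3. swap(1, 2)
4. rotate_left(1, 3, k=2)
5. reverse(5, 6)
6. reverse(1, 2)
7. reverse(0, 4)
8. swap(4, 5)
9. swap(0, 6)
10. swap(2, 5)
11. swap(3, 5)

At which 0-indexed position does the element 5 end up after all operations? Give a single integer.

Answer: 0

Derivation:
After 1 (swap(1, 4)): [0, 1, 2, 4, 3, 5, 6]
After 2 (swap(1, 0)): [1, 0, 2, 4, 3, 5, 6]
After 3 (swap(1, 2)): [1, 2, 0, 4, 3, 5, 6]
After 4 (rotate_left(1, 3, k=2)): [1, 4, 2, 0, 3, 5, 6]
After 5 (reverse(5, 6)): [1, 4, 2, 0, 3, 6, 5]
After 6 (reverse(1, 2)): [1, 2, 4, 0, 3, 6, 5]
After 7 (reverse(0, 4)): [3, 0, 4, 2, 1, 6, 5]
After 8 (swap(4, 5)): [3, 0, 4, 2, 6, 1, 5]
After 9 (swap(0, 6)): [5, 0, 4, 2, 6, 1, 3]
After 10 (swap(2, 5)): [5, 0, 1, 2, 6, 4, 3]
After 11 (swap(3, 5)): [5, 0, 1, 4, 6, 2, 3]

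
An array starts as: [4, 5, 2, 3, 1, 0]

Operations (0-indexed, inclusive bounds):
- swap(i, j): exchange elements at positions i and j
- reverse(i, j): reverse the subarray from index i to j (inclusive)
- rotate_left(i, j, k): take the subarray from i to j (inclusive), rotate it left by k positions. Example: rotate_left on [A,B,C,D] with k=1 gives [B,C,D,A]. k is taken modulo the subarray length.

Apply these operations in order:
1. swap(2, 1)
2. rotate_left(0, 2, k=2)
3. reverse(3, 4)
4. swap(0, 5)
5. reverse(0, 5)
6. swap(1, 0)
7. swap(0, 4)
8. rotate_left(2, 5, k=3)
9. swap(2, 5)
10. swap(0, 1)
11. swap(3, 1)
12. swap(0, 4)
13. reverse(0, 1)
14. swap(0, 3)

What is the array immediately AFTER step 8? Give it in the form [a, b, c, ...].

Answer: [4, 5, 0, 1, 2, 3]

Derivation:
After 1 (swap(2, 1)): [4, 2, 5, 3, 1, 0]
After 2 (rotate_left(0, 2, k=2)): [5, 4, 2, 3, 1, 0]
After 3 (reverse(3, 4)): [5, 4, 2, 1, 3, 0]
After 4 (swap(0, 5)): [0, 4, 2, 1, 3, 5]
After 5 (reverse(0, 5)): [5, 3, 1, 2, 4, 0]
After 6 (swap(1, 0)): [3, 5, 1, 2, 4, 0]
After 7 (swap(0, 4)): [4, 5, 1, 2, 3, 0]
After 8 (rotate_left(2, 5, k=3)): [4, 5, 0, 1, 2, 3]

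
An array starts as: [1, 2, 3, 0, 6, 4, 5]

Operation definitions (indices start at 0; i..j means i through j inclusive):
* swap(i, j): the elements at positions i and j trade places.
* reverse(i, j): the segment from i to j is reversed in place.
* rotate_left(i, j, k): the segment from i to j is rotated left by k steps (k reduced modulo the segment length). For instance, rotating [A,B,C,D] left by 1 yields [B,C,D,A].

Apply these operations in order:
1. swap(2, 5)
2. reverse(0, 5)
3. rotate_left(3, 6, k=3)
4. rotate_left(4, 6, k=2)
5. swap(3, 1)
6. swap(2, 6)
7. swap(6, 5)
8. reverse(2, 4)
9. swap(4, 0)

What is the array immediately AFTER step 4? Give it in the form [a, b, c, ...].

After 1 (swap(2, 5)): [1, 2, 4, 0, 6, 3, 5]
After 2 (reverse(0, 5)): [3, 6, 0, 4, 2, 1, 5]
After 3 (rotate_left(3, 6, k=3)): [3, 6, 0, 5, 4, 2, 1]
After 4 (rotate_left(4, 6, k=2)): [3, 6, 0, 5, 1, 4, 2]

Answer: [3, 6, 0, 5, 1, 4, 2]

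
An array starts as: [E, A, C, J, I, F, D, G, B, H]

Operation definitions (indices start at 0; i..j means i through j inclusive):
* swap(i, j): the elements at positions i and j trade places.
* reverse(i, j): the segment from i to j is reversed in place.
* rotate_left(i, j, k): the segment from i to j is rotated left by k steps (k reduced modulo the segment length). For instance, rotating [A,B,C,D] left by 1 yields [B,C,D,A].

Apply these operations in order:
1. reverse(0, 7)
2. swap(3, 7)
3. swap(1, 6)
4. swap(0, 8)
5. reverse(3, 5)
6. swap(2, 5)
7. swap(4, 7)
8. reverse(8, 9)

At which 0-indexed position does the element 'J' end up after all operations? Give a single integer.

After 1 (reverse(0, 7)): [G, D, F, I, J, C, A, E, B, H]
After 2 (swap(3, 7)): [G, D, F, E, J, C, A, I, B, H]
After 3 (swap(1, 6)): [G, A, F, E, J, C, D, I, B, H]
After 4 (swap(0, 8)): [B, A, F, E, J, C, D, I, G, H]
After 5 (reverse(3, 5)): [B, A, F, C, J, E, D, I, G, H]
After 6 (swap(2, 5)): [B, A, E, C, J, F, D, I, G, H]
After 7 (swap(4, 7)): [B, A, E, C, I, F, D, J, G, H]
After 8 (reverse(8, 9)): [B, A, E, C, I, F, D, J, H, G]

Answer: 7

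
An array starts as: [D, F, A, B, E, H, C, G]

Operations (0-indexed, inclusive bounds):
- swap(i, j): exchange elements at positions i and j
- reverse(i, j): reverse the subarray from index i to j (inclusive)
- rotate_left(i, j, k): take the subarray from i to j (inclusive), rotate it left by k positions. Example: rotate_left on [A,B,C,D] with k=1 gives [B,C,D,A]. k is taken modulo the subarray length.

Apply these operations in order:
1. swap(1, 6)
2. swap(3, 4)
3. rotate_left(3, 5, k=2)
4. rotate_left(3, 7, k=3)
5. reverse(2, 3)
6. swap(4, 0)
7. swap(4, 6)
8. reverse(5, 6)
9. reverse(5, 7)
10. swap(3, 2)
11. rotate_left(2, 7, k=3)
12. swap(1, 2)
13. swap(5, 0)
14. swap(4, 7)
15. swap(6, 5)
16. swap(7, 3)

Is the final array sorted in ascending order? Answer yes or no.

After 1 (swap(1, 6)): [D, C, A, B, E, H, F, G]
After 2 (swap(3, 4)): [D, C, A, E, B, H, F, G]
After 3 (rotate_left(3, 5, k=2)): [D, C, A, H, E, B, F, G]
After 4 (rotate_left(3, 7, k=3)): [D, C, A, F, G, H, E, B]
After 5 (reverse(2, 3)): [D, C, F, A, G, H, E, B]
After 6 (swap(4, 0)): [G, C, F, A, D, H, E, B]
After 7 (swap(4, 6)): [G, C, F, A, E, H, D, B]
After 8 (reverse(5, 6)): [G, C, F, A, E, D, H, B]
After 9 (reverse(5, 7)): [G, C, F, A, E, B, H, D]
After 10 (swap(3, 2)): [G, C, A, F, E, B, H, D]
After 11 (rotate_left(2, 7, k=3)): [G, C, B, H, D, A, F, E]
After 12 (swap(1, 2)): [G, B, C, H, D, A, F, E]
After 13 (swap(5, 0)): [A, B, C, H, D, G, F, E]
After 14 (swap(4, 7)): [A, B, C, H, E, G, F, D]
After 15 (swap(6, 5)): [A, B, C, H, E, F, G, D]
After 16 (swap(7, 3)): [A, B, C, D, E, F, G, H]

Answer: yes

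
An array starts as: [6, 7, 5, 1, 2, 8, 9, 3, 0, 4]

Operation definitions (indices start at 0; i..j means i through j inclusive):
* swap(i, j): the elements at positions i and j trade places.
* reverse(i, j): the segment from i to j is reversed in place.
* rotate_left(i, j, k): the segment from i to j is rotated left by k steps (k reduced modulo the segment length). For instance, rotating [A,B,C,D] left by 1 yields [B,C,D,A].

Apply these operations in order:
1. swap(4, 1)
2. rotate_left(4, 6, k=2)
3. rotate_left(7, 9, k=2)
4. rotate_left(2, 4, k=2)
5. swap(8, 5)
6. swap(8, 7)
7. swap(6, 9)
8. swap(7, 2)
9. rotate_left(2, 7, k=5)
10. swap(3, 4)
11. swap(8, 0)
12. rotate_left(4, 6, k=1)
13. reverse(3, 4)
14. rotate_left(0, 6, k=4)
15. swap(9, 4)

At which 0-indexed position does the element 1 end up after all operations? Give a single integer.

After 1 (swap(4, 1)): [6, 2, 5, 1, 7, 8, 9, 3, 0, 4]
After 2 (rotate_left(4, 6, k=2)): [6, 2, 5, 1, 9, 7, 8, 3, 0, 4]
After 3 (rotate_left(7, 9, k=2)): [6, 2, 5, 1, 9, 7, 8, 4, 3, 0]
After 4 (rotate_left(2, 4, k=2)): [6, 2, 9, 5, 1, 7, 8, 4, 3, 0]
After 5 (swap(8, 5)): [6, 2, 9, 5, 1, 3, 8, 4, 7, 0]
After 6 (swap(8, 7)): [6, 2, 9, 5, 1, 3, 8, 7, 4, 0]
After 7 (swap(6, 9)): [6, 2, 9, 5, 1, 3, 0, 7, 4, 8]
After 8 (swap(7, 2)): [6, 2, 7, 5, 1, 3, 0, 9, 4, 8]
After 9 (rotate_left(2, 7, k=5)): [6, 2, 9, 7, 5, 1, 3, 0, 4, 8]
After 10 (swap(3, 4)): [6, 2, 9, 5, 7, 1, 3, 0, 4, 8]
After 11 (swap(8, 0)): [4, 2, 9, 5, 7, 1, 3, 0, 6, 8]
After 12 (rotate_left(4, 6, k=1)): [4, 2, 9, 5, 1, 3, 7, 0, 6, 8]
After 13 (reverse(3, 4)): [4, 2, 9, 1, 5, 3, 7, 0, 6, 8]
After 14 (rotate_left(0, 6, k=4)): [5, 3, 7, 4, 2, 9, 1, 0, 6, 8]
After 15 (swap(9, 4)): [5, 3, 7, 4, 8, 9, 1, 0, 6, 2]

Answer: 6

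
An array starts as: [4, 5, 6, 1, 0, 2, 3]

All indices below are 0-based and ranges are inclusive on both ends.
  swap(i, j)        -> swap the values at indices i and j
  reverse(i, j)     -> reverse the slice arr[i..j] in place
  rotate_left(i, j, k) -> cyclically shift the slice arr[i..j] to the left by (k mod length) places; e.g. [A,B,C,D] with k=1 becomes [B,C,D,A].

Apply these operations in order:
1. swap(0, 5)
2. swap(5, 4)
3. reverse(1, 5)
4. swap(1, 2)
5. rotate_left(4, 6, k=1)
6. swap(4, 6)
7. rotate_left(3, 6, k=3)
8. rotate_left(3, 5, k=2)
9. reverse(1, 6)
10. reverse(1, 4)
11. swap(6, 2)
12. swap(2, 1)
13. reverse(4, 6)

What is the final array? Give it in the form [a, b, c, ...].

After 1 (swap(0, 5)): [2, 5, 6, 1, 0, 4, 3]
After 2 (swap(5, 4)): [2, 5, 6, 1, 4, 0, 3]
After 3 (reverse(1, 5)): [2, 0, 4, 1, 6, 5, 3]
After 4 (swap(1, 2)): [2, 4, 0, 1, 6, 5, 3]
After 5 (rotate_left(4, 6, k=1)): [2, 4, 0, 1, 5, 3, 6]
After 6 (swap(4, 6)): [2, 4, 0, 1, 6, 3, 5]
After 7 (rotate_left(3, 6, k=3)): [2, 4, 0, 5, 1, 6, 3]
After 8 (rotate_left(3, 5, k=2)): [2, 4, 0, 6, 5, 1, 3]
After 9 (reverse(1, 6)): [2, 3, 1, 5, 6, 0, 4]
After 10 (reverse(1, 4)): [2, 6, 5, 1, 3, 0, 4]
After 11 (swap(6, 2)): [2, 6, 4, 1, 3, 0, 5]
After 12 (swap(2, 1)): [2, 4, 6, 1, 3, 0, 5]
After 13 (reverse(4, 6)): [2, 4, 6, 1, 5, 0, 3]

Answer: [2, 4, 6, 1, 5, 0, 3]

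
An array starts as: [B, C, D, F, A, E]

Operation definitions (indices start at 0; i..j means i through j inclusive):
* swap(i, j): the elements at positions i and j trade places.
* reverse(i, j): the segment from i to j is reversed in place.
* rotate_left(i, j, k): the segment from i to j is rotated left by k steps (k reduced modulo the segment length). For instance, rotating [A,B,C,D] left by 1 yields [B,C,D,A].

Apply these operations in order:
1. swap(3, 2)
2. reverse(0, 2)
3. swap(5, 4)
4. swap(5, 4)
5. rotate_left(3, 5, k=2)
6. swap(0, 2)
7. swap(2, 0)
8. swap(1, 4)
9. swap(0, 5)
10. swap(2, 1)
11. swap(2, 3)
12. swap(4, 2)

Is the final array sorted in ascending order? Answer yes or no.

Answer: yes

Derivation:
After 1 (swap(3, 2)): [B, C, F, D, A, E]
After 2 (reverse(0, 2)): [F, C, B, D, A, E]
After 3 (swap(5, 4)): [F, C, B, D, E, A]
After 4 (swap(5, 4)): [F, C, B, D, A, E]
After 5 (rotate_left(3, 5, k=2)): [F, C, B, E, D, A]
After 6 (swap(0, 2)): [B, C, F, E, D, A]
After 7 (swap(2, 0)): [F, C, B, E, D, A]
After 8 (swap(1, 4)): [F, D, B, E, C, A]
After 9 (swap(0, 5)): [A, D, B, E, C, F]
After 10 (swap(2, 1)): [A, B, D, E, C, F]
After 11 (swap(2, 3)): [A, B, E, D, C, F]
After 12 (swap(4, 2)): [A, B, C, D, E, F]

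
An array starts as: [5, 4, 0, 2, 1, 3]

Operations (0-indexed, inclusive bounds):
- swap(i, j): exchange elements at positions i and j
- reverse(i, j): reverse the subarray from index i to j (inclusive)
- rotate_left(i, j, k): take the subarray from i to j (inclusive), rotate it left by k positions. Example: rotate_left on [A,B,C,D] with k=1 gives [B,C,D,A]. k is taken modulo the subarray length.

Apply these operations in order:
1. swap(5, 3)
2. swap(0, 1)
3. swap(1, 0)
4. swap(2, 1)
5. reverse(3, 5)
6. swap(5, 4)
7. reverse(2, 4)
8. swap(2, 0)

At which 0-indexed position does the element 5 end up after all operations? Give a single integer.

After 1 (swap(5, 3)): [5, 4, 0, 3, 1, 2]
After 2 (swap(0, 1)): [4, 5, 0, 3, 1, 2]
After 3 (swap(1, 0)): [5, 4, 0, 3, 1, 2]
After 4 (swap(2, 1)): [5, 0, 4, 3, 1, 2]
After 5 (reverse(3, 5)): [5, 0, 4, 2, 1, 3]
After 6 (swap(5, 4)): [5, 0, 4, 2, 3, 1]
After 7 (reverse(2, 4)): [5, 0, 3, 2, 4, 1]
After 8 (swap(2, 0)): [3, 0, 5, 2, 4, 1]

Answer: 2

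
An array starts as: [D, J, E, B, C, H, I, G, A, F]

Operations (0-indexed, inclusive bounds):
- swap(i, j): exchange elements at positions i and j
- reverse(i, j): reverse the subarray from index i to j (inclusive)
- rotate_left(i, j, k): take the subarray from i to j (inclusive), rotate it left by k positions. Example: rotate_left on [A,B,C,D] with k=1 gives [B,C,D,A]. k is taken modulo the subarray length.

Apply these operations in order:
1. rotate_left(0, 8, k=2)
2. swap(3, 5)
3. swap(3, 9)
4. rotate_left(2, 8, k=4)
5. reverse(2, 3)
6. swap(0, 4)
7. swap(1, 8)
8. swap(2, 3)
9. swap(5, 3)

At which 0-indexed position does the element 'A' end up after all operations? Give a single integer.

After 1 (rotate_left(0, 8, k=2)): [E, B, C, H, I, G, A, D, J, F]
After 2 (swap(3, 5)): [E, B, C, G, I, H, A, D, J, F]
After 3 (swap(3, 9)): [E, B, C, F, I, H, A, D, J, G]
After 4 (rotate_left(2, 8, k=4)): [E, B, A, D, J, C, F, I, H, G]
After 5 (reverse(2, 3)): [E, B, D, A, J, C, F, I, H, G]
After 6 (swap(0, 4)): [J, B, D, A, E, C, F, I, H, G]
After 7 (swap(1, 8)): [J, H, D, A, E, C, F, I, B, G]
After 8 (swap(2, 3)): [J, H, A, D, E, C, F, I, B, G]
After 9 (swap(5, 3)): [J, H, A, C, E, D, F, I, B, G]

Answer: 2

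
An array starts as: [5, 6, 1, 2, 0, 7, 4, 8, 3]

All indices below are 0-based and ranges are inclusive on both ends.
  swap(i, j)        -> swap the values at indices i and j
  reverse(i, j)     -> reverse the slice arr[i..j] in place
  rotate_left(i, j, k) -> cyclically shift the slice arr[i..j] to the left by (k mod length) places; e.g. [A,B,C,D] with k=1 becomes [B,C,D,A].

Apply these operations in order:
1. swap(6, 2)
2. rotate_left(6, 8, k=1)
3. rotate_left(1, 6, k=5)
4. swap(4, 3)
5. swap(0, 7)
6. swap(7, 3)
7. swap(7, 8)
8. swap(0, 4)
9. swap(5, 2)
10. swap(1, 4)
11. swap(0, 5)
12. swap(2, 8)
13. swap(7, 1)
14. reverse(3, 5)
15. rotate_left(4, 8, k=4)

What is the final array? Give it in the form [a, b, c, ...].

After 1 (swap(6, 2)): [5, 6, 4, 2, 0, 7, 1, 8, 3]
After 2 (rotate_left(6, 8, k=1)): [5, 6, 4, 2, 0, 7, 8, 3, 1]
After 3 (rotate_left(1, 6, k=5)): [5, 8, 6, 4, 2, 0, 7, 3, 1]
After 4 (swap(4, 3)): [5, 8, 6, 2, 4, 0, 7, 3, 1]
After 5 (swap(0, 7)): [3, 8, 6, 2, 4, 0, 7, 5, 1]
After 6 (swap(7, 3)): [3, 8, 6, 5, 4, 0, 7, 2, 1]
After 7 (swap(7, 8)): [3, 8, 6, 5, 4, 0, 7, 1, 2]
After 8 (swap(0, 4)): [4, 8, 6, 5, 3, 0, 7, 1, 2]
After 9 (swap(5, 2)): [4, 8, 0, 5, 3, 6, 7, 1, 2]
After 10 (swap(1, 4)): [4, 3, 0, 5, 8, 6, 7, 1, 2]
After 11 (swap(0, 5)): [6, 3, 0, 5, 8, 4, 7, 1, 2]
After 12 (swap(2, 8)): [6, 3, 2, 5, 8, 4, 7, 1, 0]
After 13 (swap(7, 1)): [6, 1, 2, 5, 8, 4, 7, 3, 0]
After 14 (reverse(3, 5)): [6, 1, 2, 4, 8, 5, 7, 3, 0]
After 15 (rotate_left(4, 8, k=4)): [6, 1, 2, 4, 0, 8, 5, 7, 3]

Answer: [6, 1, 2, 4, 0, 8, 5, 7, 3]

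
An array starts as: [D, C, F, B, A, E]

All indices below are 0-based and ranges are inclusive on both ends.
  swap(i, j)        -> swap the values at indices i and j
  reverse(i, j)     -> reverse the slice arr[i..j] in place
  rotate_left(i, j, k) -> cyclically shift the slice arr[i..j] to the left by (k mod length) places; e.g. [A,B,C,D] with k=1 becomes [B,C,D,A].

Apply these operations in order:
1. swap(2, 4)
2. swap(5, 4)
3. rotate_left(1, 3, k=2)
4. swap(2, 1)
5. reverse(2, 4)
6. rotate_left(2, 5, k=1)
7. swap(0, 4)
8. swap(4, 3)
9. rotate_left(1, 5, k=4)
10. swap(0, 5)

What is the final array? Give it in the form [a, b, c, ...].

After 1 (swap(2, 4)): [D, C, A, B, F, E]
After 2 (swap(5, 4)): [D, C, A, B, E, F]
After 3 (rotate_left(1, 3, k=2)): [D, B, C, A, E, F]
After 4 (swap(2, 1)): [D, C, B, A, E, F]
After 5 (reverse(2, 4)): [D, C, E, A, B, F]
After 6 (rotate_left(2, 5, k=1)): [D, C, A, B, F, E]
After 7 (swap(0, 4)): [F, C, A, B, D, E]
After 8 (swap(4, 3)): [F, C, A, D, B, E]
After 9 (rotate_left(1, 5, k=4)): [F, E, C, A, D, B]
After 10 (swap(0, 5)): [B, E, C, A, D, F]

Answer: [B, E, C, A, D, F]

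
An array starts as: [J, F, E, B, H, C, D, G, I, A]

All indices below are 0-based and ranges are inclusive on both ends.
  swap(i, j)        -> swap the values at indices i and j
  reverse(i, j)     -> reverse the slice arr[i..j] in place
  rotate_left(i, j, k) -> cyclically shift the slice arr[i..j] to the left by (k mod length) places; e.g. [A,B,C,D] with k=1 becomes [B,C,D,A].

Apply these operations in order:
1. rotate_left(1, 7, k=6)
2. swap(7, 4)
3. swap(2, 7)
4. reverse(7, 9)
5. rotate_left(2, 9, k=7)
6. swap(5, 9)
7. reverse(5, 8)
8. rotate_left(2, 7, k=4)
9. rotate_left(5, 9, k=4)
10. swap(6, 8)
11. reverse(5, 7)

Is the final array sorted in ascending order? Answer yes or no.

Answer: no

Derivation:
After 1 (rotate_left(1, 7, k=6)): [J, G, F, E, B, H, C, D, I, A]
After 2 (swap(7, 4)): [J, G, F, E, D, H, C, B, I, A]
After 3 (swap(2, 7)): [J, G, B, E, D, H, C, F, I, A]
After 4 (reverse(7, 9)): [J, G, B, E, D, H, C, A, I, F]
After 5 (rotate_left(2, 9, k=7)): [J, G, F, B, E, D, H, C, A, I]
After 6 (swap(5, 9)): [J, G, F, B, E, I, H, C, A, D]
After 7 (reverse(5, 8)): [J, G, F, B, E, A, C, H, I, D]
After 8 (rotate_left(2, 7, k=4)): [J, G, C, H, F, B, E, A, I, D]
After 9 (rotate_left(5, 9, k=4)): [J, G, C, H, F, D, B, E, A, I]
After 10 (swap(6, 8)): [J, G, C, H, F, D, A, E, B, I]
After 11 (reverse(5, 7)): [J, G, C, H, F, E, A, D, B, I]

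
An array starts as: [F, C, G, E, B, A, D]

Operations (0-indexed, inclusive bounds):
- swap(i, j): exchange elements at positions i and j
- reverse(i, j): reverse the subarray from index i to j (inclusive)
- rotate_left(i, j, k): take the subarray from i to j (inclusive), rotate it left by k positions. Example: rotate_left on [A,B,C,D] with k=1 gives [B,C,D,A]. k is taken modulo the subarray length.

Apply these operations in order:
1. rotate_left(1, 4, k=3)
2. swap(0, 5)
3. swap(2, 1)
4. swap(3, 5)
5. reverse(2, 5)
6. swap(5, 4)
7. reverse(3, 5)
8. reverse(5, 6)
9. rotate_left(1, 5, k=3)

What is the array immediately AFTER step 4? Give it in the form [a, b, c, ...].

Answer: [A, C, B, F, E, G, D]

Derivation:
After 1 (rotate_left(1, 4, k=3)): [F, B, C, G, E, A, D]
After 2 (swap(0, 5)): [A, B, C, G, E, F, D]
After 3 (swap(2, 1)): [A, C, B, G, E, F, D]
After 4 (swap(3, 5)): [A, C, B, F, E, G, D]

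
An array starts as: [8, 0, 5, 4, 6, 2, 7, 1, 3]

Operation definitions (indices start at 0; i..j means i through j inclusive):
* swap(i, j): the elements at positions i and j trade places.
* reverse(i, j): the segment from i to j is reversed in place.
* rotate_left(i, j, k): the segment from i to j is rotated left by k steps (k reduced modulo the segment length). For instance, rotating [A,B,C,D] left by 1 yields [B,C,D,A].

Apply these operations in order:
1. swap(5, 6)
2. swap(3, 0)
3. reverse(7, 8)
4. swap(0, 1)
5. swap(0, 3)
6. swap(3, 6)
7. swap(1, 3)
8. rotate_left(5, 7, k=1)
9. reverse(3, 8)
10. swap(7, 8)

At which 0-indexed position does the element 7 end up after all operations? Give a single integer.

After 1 (swap(5, 6)): [8, 0, 5, 4, 6, 7, 2, 1, 3]
After 2 (swap(3, 0)): [4, 0, 5, 8, 6, 7, 2, 1, 3]
After 3 (reverse(7, 8)): [4, 0, 5, 8, 6, 7, 2, 3, 1]
After 4 (swap(0, 1)): [0, 4, 5, 8, 6, 7, 2, 3, 1]
After 5 (swap(0, 3)): [8, 4, 5, 0, 6, 7, 2, 3, 1]
After 6 (swap(3, 6)): [8, 4, 5, 2, 6, 7, 0, 3, 1]
After 7 (swap(1, 3)): [8, 2, 5, 4, 6, 7, 0, 3, 1]
After 8 (rotate_left(5, 7, k=1)): [8, 2, 5, 4, 6, 0, 3, 7, 1]
After 9 (reverse(3, 8)): [8, 2, 5, 1, 7, 3, 0, 6, 4]
After 10 (swap(7, 8)): [8, 2, 5, 1, 7, 3, 0, 4, 6]

Answer: 4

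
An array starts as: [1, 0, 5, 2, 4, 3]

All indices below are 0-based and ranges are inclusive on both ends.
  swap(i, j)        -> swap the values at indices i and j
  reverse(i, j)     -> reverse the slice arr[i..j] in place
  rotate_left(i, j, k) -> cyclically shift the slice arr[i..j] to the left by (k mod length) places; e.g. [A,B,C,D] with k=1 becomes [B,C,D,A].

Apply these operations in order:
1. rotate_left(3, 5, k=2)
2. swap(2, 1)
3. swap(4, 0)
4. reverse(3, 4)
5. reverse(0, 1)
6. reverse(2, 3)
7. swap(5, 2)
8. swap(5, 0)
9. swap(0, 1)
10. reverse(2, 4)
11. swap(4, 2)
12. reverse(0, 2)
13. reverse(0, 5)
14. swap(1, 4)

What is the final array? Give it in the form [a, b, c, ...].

After 1 (rotate_left(3, 5, k=2)): [1, 0, 5, 3, 2, 4]
After 2 (swap(2, 1)): [1, 5, 0, 3, 2, 4]
After 3 (swap(4, 0)): [2, 5, 0, 3, 1, 4]
After 4 (reverse(3, 4)): [2, 5, 0, 1, 3, 4]
After 5 (reverse(0, 1)): [5, 2, 0, 1, 3, 4]
After 6 (reverse(2, 3)): [5, 2, 1, 0, 3, 4]
After 7 (swap(5, 2)): [5, 2, 4, 0, 3, 1]
After 8 (swap(5, 0)): [1, 2, 4, 0, 3, 5]
After 9 (swap(0, 1)): [2, 1, 4, 0, 3, 5]
After 10 (reverse(2, 4)): [2, 1, 3, 0, 4, 5]
After 11 (swap(4, 2)): [2, 1, 4, 0, 3, 5]
After 12 (reverse(0, 2)): [4, 1, 2, 0, 3, 5]
After 13 (reverse(0, 5)): [5, 3, 0, 2, 1, 4]
After 14 (swap(1, 4)): [5, 1, 0, 2, 3, 4]

Answer: [5, 1, 0, 2, 3, 4]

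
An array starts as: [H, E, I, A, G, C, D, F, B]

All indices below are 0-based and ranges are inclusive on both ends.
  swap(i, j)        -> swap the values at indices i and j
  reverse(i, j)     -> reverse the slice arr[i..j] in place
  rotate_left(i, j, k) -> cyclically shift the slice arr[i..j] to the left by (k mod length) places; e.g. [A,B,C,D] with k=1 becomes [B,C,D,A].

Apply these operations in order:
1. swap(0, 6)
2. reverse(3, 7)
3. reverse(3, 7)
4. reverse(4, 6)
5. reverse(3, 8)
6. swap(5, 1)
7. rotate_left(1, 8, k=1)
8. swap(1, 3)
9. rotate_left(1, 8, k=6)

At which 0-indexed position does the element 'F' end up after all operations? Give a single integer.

Answer: 3

Derivation:
After 1 (swap(0, 6)): [D, E, I, A, G, C, H, F, B]
After 2 (reverse(3, 7)): [D, E, I, F, H, C, G, A, B]
After 3 (reverse(3, 7)): [D, E, I, A, G, C, H, F, B]
After 4 (reverse(4, 6)): [D, E, I, A, H, C, G, F, B]
After 5 (reverse(3, 8)): [D, E, I, B, F, G, C, H, A]
After 6 (swap(5, 1)): [D, G, I, B, F, E, C, H, A]
After 7 (rotate_left(1, 8, k=1)): [D, I, B, F, E, C, H, A, G]
After 8 (swap(1, 3)): [D, F, B, I, E, C, H, A, G]
After 9 (rotate_left(1, 8, k=6)): [D, A, G, F, B, I, E, C, H]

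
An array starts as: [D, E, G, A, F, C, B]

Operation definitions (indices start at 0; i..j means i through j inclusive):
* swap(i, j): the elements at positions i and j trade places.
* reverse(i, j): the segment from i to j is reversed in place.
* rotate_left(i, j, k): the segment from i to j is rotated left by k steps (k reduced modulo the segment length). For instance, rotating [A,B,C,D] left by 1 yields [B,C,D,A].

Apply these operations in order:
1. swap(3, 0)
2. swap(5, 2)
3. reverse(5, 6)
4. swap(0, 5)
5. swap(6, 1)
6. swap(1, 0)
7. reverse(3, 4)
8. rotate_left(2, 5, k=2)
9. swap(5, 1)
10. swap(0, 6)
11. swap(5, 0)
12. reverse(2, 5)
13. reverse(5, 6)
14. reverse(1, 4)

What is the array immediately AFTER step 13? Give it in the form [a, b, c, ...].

After 1 (swap(3, 0)): [A, E, G, D, F, C, B]
After 2 (swap(5, 2)): [A, E, C, D, F, G, B]
After 3 (reverse(5, 6)): [A, E, C, D, F, B, G]
After 4 (swap(0, 5)): [B, E, C, D, F, A, G]
After 5 (swap(6, 1)): [B, G, C, D, F, A, E]
After 6 (swap(1, 0)): [G, B, C, D, F, A, E]
After 7 (reverse(3, 4)): [G, B, C, F, D, A, E]
After 8 (rotate_left(2, 5, k=2)): [G, B, D, A, C, F, E]
After 9 (swap(5, 1)): [G, F, D, A, C, B, E]
After 10 (swap(0, 6)): [E, F, D, A, C, B, G]
After 11 (swap(5, 0)): [B, F, D, A, C, E, G]
After 12 (reverse(2, 5)): [B, F, E, C, A, D, G]
After 13 (reverse(5, 6)): [B, F, E, C, A, G, D]

Answer: [B, F, E, C, A, G, D]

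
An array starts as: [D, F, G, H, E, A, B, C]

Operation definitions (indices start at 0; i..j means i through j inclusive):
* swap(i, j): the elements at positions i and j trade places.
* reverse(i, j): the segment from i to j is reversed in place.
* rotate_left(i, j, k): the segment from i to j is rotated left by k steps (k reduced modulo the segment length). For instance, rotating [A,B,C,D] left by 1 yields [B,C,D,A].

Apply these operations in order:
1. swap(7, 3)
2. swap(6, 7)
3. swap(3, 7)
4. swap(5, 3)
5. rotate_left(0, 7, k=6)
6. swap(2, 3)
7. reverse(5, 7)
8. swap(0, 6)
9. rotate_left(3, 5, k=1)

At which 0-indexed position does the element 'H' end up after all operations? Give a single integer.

After 1 (swap(7, 3)): [D, F, G, C, E, A, B, H]
After 2 (swap(6, 7)): [D, F, G, C, E, A, H, B]
After 3 (swap(3, 7)): [D, F, G, B, E, A, H, C]
After 4 (swap(5, 3)): [D, F, G, A, E, B, H, C]
After 5 (rotate_left(0, 7, k=6)): [H, C, D, F, G, A, E, B]
After 6 (swap(2, 3)): [H, C, F, D, G, A, E, B]
After 7 (reverse(5, 7)): [H, C, F, D, G, B, E, A]
After 8 (swap(0, 6)): [E, C, F, D, G, B, H, A]
After 9 (rotate_left(3, 5, k=1)): [E, C, F, G, B, D, H, A]

Answer: 6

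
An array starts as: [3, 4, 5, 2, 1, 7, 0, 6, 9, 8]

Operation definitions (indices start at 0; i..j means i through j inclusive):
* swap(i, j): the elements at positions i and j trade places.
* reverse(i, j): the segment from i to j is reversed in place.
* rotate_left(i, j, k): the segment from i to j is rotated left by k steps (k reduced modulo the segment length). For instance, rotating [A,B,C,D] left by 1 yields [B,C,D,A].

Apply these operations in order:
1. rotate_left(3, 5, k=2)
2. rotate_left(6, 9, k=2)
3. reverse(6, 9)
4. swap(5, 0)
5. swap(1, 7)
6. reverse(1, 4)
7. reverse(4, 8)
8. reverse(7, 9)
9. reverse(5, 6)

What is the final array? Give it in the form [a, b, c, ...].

Answer: [1, 2, 7, 5, 8, 6, 4, 9, 0, 3]

Derivation:
After 1 (rotate_left(3, 5, k=2)): [3, 4, 5, 7, 2, 1, 0, 6, 9, 8]
After 2 (rotate_left(6, 9, k=2)): [3, 4, 5, 7, 2, 1, 9, 8, 0, 6]
After 3 (reverse(6, 9)): [3, 4, 5, 7, 2, 1, 6, 0, 8, 9]
After 4 (swap(5, 0)): [1, 4, 5, 7, 2, 3, 6, 0, 8, 9]
After 5 (swap(1, 7)): [1, 0, 5, 7, 2, 3, 6, 4, 8, 9]
After 6 (reverse(1, 4)): [1, 2, 7, 5, 0, 3, 6, 4, 8, 9]
After 7 (reverse(4, 8)): [1, 2, 7, 5, 8, 4, 6, 3, 0, 9]
After 8 (reverse(7, 9)): [1, 2, 7, 5, 8, 4, 6, 9, 0, 3]
After 9 (reverse(5, 6)): [1, 2, 7, 5, 8, 6, 4, 9, 0, 3]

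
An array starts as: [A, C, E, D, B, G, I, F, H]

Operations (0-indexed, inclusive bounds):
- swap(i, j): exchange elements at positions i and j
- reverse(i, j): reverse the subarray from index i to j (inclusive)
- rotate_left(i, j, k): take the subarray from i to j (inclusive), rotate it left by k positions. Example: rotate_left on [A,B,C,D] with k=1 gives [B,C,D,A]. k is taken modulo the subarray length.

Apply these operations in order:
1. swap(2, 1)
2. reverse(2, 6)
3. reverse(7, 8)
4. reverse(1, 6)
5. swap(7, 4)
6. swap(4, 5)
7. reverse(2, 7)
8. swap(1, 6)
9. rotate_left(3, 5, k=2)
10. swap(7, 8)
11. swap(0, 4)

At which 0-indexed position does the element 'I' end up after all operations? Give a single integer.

Answer: 3

Derivation:
After 1 (swap(2, 1)): [A, E, C, D, B, G, I, F, H]
After 2 (reverse(2, 6)): [A, E, I, G, B, D, C, F, H]
After 3 (reverse(7, 8)): [A, E, I, G, B, D, C, H, F]
After 4 (reverse(1, 6)): [A, C, D, B, G, I, E, H, F]
After 5 (swap(7, 4)): [A, C, D, B, H, I, E, G, F]
After 6 (swap(4, 5)): [A, C, D, B, I, H, E, G, F]
After 7 (reverse(2, 7)): [A, C, G, E, H, I, B, D, F]
After 8 (swap(1, 6)): [A, B, G, E, H, I, C, D, F]
After 9 (rotate_left(3, 5, k=2)): [A, B, G, I, E, H, C, D, F]
After 10 (swap(7, 8)): [A, B, G, I, E, H, C, F, D]
After 11 (swap(0, 4)): [E, B, G, I, A, H, C, F, D]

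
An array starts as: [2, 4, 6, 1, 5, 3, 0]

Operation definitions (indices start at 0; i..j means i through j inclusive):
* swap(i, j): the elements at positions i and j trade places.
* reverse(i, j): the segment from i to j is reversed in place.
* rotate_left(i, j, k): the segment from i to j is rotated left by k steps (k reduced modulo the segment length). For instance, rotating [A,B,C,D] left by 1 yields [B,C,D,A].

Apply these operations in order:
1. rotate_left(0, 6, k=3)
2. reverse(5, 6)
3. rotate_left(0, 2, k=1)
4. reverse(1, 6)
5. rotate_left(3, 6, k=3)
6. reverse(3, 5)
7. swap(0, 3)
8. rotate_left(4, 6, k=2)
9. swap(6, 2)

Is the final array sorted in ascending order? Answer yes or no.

Answer: no

Derivation:
After 1 (rotate_left(0, 6, k=3)): [1, 5, 3, 0, 2, 4, 6]
After 2 (reverse(5, 6)): [1, 5, 3, 0, 2, 6, 4]
After 3 (rotate_left(0, 2, k=1)): [5, 3, 1, 0, 2, 6, 4]
After 4 (reverse(1, 6)): [5, 4, 6, 2, 0, 1, 3]
After 5 (rotate_left(3, 6, k=3)): [5, 4, 6, 3, 2, 0, 1]
After 6 (reverse(3, 5)): [5, 4, 6, 0, 2, 3, 1]
After 7 (swap(0, 3)): [0, 4, 6, 5, 2, 3, 1]
After 8 (rotate_left(4, 6, k=2)): [0, 4, 6, 5, 1, 2, 3]
After 9 (swap(6, 2)): [0, 4, 3, 5, 1, 2, 6]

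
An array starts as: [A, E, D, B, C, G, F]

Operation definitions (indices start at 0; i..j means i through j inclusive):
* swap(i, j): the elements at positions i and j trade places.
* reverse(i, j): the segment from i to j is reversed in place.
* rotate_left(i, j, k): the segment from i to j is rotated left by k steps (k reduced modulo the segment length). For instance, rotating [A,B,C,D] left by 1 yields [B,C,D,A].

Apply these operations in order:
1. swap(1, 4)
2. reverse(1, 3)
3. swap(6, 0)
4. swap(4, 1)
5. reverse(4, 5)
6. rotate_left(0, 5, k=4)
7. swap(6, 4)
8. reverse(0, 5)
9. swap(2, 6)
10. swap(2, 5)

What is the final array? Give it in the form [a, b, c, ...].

After 1 (swap(1, 4)): [A, C, D, B, E, G, F]
After 2 (reverse(1, 3)): [A, B, D, C, E, G, F]
After 3 (swap(6, 0)): [F, B, D, C, E, G, A]
After 4 (swap(4, 1)): [F, E, D, C, B, G, A]
After 5 (reverse(4, 5)): [F, E, D, C, G, B, A]
After 6 (rotate_left(0, 5, k=4)): [G, B, F, E, D, C, A]
After 7 (swap(6, 4)): [G, B, F, E, A, C, D]
After 8 (reverse(0, 5)): [C, A, E, F, B, G, D]
After 9 (swap(2, 6)): [C, A, D, F, B, G, E]
After 10 (swap(2, 5)): [C, A, G, F, B, D, E]

Answer: [C, A, G, F, B, D, E]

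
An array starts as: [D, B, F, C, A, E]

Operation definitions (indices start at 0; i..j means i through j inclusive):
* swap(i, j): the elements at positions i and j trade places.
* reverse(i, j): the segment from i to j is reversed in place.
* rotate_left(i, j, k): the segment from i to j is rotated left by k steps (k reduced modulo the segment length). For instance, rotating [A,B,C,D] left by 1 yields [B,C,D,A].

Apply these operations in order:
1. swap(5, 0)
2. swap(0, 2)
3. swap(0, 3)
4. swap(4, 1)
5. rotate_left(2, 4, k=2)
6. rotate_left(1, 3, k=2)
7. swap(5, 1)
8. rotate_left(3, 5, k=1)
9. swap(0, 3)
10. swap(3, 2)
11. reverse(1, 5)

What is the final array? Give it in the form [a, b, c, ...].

After 1 (swap(5, 0)): [E, B, F, C, A, D]
After 2 (swap(0, 2)): [F, B, E, C, A, D]
After 3 (swap(0, 3)): [C, B, E, F, A, D]
After 4 (swap(4, 1)): [C, A, E, F, B, D]
After 5 (rotate_left(2, 4, k=2)): [C, A, B, E, F, D]
After 6 (rotate_left(1, 3, k=2)): [C, E, A, B, F, D]
After 7 (swap(5, 1)): [C, D, A, B, F, E]
After 8 (rotate_left(3, 5, k=1)): [C, D, A, F, E, B]
After 9 (swap(0, 3)): [F, D, A, C, E, B]
After 10 (swap(3, 2)): [F, D, C, A, E, B]
After 11 (reverse(1, 5)): [F, B, E, A, C, D]

Answer: [F, B, E, A, C, D]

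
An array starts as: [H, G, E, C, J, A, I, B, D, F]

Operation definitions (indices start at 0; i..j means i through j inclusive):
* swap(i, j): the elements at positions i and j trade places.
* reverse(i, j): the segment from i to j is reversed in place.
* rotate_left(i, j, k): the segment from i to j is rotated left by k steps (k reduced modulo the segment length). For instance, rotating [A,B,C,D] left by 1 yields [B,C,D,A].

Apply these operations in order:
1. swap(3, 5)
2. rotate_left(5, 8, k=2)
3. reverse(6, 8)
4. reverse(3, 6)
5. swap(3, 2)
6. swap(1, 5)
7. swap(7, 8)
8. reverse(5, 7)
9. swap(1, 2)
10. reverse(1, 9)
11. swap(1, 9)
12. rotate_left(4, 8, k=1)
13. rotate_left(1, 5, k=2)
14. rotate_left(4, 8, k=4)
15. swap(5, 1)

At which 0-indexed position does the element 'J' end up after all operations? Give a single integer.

After 1 (swap(3, 5)): [H, G, E, A, J, C, I, B, D, F]
After 2 (rotate_left(5, 8, k=2)): [H, G, E, A, J, B, D, C, I, F]
After 3 (reverse(6, 8)): [H, G, E, A, J, B, I, C, D, F]
After 4 (reverse(3, 6)): [H, G, E, I, B, J, A, C, D, F]
After 5 (swap(3, 2)): [H, G, I, E, B, J, A, C, D, F]
After 6 (swap(1, 5)): [H, J, I, E, B, G, A, C, D, F]
After 7 (swap(7, 8)): [H, J, I, E, B, G, A, D, C, F]
After 8 (reverse(5, 7)): [H, J, I, E, B, D, A, G, C, F]
After 9 (swap(1, 2)): [H, I, J, E, B, D, A, G, C, F]
After 10 (reverse(1, 9)): [H, F, C, G, A, D, B, E, J, I]
After 11 (swap(1, 9)): [H, I, C, G, A, D, B, E, J, F]
After 12 (rotate_left(4, 8, k=1)): [H, I, C, G, D, B, E, J, A, F]
After 13 (rotate_left(1, 5, k=2)): [H, G, D, B, I, C, E, J, A, F]
After 14 (rotate_left(4, 8, k=4)): [H, G, D, B, A, I, C, E, J, F]
After 15 (swap(5, 1)): [H, I, D, B, A, G, C, E, J, F]

Answer: 8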